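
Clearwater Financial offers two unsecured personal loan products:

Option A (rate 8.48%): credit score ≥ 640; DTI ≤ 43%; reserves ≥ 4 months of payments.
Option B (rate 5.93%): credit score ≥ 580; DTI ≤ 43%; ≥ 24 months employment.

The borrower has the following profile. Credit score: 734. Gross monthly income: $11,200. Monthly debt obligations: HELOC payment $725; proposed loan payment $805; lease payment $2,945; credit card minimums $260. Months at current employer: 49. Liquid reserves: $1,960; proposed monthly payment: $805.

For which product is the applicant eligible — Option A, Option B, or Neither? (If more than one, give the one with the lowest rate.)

Option B

Total debts = (725 + 805 + 2,945 + 260) = 4,735; DTI = 4,735/11,200 = 42.3%.
Reserves = 1,960/805 = 2.4 months.
Option A: score 734 ≥ 640; DTI 42.3% ≤ 43%; reserves 2.4 < 4 mo → does not qualify.
Option B: score 734 ≥ 580; DTI 42.3% ≤ 43%; employment 49 ≥ 24 mo → qualifies.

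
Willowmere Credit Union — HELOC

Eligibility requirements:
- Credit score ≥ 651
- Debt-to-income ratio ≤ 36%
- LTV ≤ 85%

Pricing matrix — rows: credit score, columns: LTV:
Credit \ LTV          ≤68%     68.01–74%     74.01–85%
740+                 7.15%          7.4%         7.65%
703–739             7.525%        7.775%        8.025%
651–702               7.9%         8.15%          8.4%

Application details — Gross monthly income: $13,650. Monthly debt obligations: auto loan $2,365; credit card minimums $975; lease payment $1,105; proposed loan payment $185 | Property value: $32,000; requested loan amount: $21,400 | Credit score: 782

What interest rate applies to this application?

Credit score 782 ≥ 651; Total monthly debts = (2,365 + 975 + 1,105 + 185) = 4,630. Debt-to-income = 4,630/13,650 = 33.9% — meets 36% limit
Loan-to-value = 21,400/32,000 = 66.9% — pass (85% max)
Credit 782 → row 740+; LTV 66.9% → column ≤68%. Grid cell → 7.15%.

7.15%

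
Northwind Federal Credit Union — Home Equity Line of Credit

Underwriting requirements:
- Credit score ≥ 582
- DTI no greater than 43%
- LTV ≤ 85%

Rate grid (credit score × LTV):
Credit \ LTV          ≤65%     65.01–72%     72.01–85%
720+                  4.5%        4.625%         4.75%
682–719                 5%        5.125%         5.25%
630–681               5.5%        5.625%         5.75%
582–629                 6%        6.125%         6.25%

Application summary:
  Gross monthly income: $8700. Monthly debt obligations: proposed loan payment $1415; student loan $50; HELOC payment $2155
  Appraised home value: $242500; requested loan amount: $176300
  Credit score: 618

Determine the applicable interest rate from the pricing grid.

Credit score 618 ≥ 582; Total monthly debts = (1,415 + 50 + 2,155) = 3,620. DTI = 3,620/8,700 = 41.6% ≤ 43%
LTV = 176,300/242,500 = 72.7% ≤ 85%
Row: 618 falls in 582–629. Column: 72.7% falls in 72.01–85%. Rate = 6.25%.

6.25%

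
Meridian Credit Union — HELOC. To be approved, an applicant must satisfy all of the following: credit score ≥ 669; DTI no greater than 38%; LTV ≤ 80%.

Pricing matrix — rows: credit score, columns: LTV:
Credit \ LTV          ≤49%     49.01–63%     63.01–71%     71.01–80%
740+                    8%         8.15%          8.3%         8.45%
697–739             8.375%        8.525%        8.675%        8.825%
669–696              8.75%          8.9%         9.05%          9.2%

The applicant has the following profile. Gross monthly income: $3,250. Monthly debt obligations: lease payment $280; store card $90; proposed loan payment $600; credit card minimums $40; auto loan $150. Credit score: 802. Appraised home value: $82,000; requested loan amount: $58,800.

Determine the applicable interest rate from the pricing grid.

8.45%

Credit score 802 ≥ 669; Total monthly debts = (280 + 90 + 600 + 40 + 150) = 1,160. DTI = 1,160/3,250 = 35.7% ≤ 38%
LTV = 58,800/82,000 = 71.7% ≤ 80%
Credit 802 → row 740+; LTV 71.7% → column 71.01–80%. Grid cell → 8.45%.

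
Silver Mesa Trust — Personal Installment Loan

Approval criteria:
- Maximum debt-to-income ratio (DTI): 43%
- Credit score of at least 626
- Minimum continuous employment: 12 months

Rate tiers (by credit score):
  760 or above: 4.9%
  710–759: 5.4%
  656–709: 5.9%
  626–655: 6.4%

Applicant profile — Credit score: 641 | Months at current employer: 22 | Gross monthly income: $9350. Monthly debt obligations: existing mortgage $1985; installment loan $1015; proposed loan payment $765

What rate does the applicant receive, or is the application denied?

Credit score 641 ≥ 626 (meets minimum)
Total monthly debts = (1,985 + 1,015 + 765) = 3,765. DTI = 3,765/9,350 = 40.3% ≤ 43%
Employment 22 ≥ 12 months
All requirements met. Score 641 falls in the 626–655 tier → 6.4%.

Approved at 6.4%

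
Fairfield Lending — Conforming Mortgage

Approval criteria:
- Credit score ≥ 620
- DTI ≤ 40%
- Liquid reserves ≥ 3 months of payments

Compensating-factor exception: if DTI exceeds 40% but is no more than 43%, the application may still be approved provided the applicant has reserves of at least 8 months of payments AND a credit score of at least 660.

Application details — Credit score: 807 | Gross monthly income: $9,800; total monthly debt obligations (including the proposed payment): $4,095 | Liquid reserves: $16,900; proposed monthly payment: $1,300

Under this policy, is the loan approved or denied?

Credit score 807 ≥ 620 (meets base)
DTI: 4,095 ÷ 9,800 = 41.8%, over the 40% base limit.
Reserves = 16,900/1,300 = 13.0 months ≥ 3
DTI 41.8% is within the 40%–43% exception band; checking compensating factors.
Reserves 13.0 ≥ 8 months; credit score 807 ≥ 660.
Both override conditions satisfied; DTI exception granted.

Approved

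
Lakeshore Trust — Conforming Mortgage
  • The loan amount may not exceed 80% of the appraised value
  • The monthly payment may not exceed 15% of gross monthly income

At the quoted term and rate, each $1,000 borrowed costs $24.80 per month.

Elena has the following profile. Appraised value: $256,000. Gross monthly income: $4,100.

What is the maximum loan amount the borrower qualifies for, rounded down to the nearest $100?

$24,700

Payment cap: 15% × $4,100 = $615/month.
At $24.80 per $1,000, that supports 615/24.80 × 1,000 ≈ $24,798 → $24,700.
LTV cap: 80% × $256,000 = $204,800 → $204,800.
Binding constraint: payment-to-income.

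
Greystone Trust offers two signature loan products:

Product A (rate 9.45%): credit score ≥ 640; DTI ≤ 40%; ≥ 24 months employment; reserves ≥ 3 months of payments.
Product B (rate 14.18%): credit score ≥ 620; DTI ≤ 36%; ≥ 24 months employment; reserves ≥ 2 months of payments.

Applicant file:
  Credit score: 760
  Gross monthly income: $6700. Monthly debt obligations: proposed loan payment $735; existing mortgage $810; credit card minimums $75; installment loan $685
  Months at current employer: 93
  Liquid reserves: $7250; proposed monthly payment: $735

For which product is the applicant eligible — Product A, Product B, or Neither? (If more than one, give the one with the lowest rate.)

Total debts = (735 + 810 + 75 + 685) = 2,305; DTI = 2,305/6,700 = 34.4%.
Reserves = 7,250/735 = 9.9 months.
Product A: score 760 ≥ 640; DTI 34.4% ≤ 40%; employment 93 ≥ 24 mo; reserves 9.9 ≥ 3 mo → qualifies.
Product B: score 760 ≥ 620; DTI 34.4% ≤ 36%; employment 93 ≥ 24 mo; reserves 9.9 ≥ 2 mo → qualifies.
Qualifying: Product A, Product B. Lowest rate is 9.45% → Product A.

Product A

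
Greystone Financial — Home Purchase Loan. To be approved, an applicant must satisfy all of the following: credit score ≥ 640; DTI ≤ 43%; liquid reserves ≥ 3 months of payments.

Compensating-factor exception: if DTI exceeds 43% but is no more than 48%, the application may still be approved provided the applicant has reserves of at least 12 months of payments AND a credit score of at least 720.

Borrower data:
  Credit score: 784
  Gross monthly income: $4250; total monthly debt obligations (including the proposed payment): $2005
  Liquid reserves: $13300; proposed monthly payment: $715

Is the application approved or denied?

Approved

Credit score 784 ≥ 640 (meets base)
DTI = 2,005/4,250 = 47.2% > 43% — standard DTI limit exceeded.
Reserves: 13,300 ÷ 715 = 18.6 months (meets 3-month minimum)
DTI 47.2% is within the 43%–48% exception band; checking compensating factors.
Override check — reserves: 18.6 mo (ok); score: 784 (ok).
Both override conditions satisfied; DTI exception granted.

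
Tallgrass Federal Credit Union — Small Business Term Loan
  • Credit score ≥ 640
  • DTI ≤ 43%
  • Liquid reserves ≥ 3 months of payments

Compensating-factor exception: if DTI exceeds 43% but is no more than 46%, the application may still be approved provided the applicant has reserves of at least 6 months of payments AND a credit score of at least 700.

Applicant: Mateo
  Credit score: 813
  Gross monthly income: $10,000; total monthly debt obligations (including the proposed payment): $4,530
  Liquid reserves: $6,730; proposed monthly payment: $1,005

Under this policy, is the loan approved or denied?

Approved

Credit score 813 ≥ 640 (meets base)
DTI: 4,530 ÷ 10,000 = 45.3%, over the 43% base limit.
Reserves: 6,730 ÷ 1,005 = 6.7 months (meets 3-month minimum)
DTI 45.3% is within the 43%–46% exception band; checking compensating factors.
Reserves 6.7 ≥ 6 months; credit score 813 ≥ 700.
Both compensating conditions met → exception applies.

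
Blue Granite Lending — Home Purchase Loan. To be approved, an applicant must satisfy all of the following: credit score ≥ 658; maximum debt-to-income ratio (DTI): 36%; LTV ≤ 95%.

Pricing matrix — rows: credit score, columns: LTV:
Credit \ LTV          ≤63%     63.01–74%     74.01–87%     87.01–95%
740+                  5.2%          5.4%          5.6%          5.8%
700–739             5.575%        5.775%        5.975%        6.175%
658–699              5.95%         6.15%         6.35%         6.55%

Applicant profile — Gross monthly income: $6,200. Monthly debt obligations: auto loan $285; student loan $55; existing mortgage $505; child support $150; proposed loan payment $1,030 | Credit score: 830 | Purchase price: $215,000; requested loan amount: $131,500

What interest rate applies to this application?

5.2%

Credit score 830 ≥ 658; Total monthly debts = (285 + 55 + 505 + 150 + 1,030) = 2,025. DTI: 2,025 ÷ 6,200 = 32.7%, within the 36% cap
LTV: 131,500 ÷ 215,000 = 61.2%, within 95% cap
Credit 830 → row 740+; LTV 61.2% → column ≤63%. Grid cell → 5.2%.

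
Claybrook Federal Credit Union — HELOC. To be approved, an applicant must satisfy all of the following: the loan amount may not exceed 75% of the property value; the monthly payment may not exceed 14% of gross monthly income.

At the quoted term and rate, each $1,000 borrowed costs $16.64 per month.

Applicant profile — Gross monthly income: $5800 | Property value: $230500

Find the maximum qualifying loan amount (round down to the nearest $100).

Payment cap: 14% × $5,800 = $812/month.
At $16.64 per $1,000, that supports 812/16.64 × 1,000 ≈ $48,798 → $48,700.
LTV cap: 75% × $230,500 = $172,875 → $172,800.
Binding constraint: payment-to-income.

$48,700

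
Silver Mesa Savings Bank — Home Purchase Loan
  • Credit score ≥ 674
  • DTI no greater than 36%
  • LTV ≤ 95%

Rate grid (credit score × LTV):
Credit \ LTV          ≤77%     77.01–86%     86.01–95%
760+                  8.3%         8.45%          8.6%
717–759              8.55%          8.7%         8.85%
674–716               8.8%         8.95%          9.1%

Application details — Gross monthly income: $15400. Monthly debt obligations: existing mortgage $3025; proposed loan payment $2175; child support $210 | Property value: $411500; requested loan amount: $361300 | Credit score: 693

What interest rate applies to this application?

Credit score 693 ≥ 674; Total monthly debts = (3,025 + 2,175 + 210) = 5,410. DTI: 5,410 ÷ 15,400 = 35.1%, within the 36% cap
Loan-to-value = 361,300/411,500 = 87.8% — pass (95% max)
Row: 693 falls in 674–716. Column: 87.8% falls in 86.01–95%. Rate = 9.1%.

9.1%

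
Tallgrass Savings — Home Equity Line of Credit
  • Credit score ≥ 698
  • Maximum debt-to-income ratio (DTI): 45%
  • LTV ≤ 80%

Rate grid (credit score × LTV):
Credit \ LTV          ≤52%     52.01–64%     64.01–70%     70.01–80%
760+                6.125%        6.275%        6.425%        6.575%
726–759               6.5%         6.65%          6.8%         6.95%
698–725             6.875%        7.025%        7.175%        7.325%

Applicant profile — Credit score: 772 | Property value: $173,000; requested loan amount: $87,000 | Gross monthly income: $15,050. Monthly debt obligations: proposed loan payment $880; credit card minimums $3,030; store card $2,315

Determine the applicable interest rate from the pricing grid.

6.125%

Credit score 772 ≥ 698; Total monthly debts = (880 + 3,030 + 2,315) = 6,225. DTI = 6,225/15,050 = 41.4% ≤ 45%
Loan-to-value = 87,000/173,000 = 50.3% — pass (80% max)
Credit 772 → row 760+; LTV 50.3% → column ≤52%. Grid cell → 6.125%.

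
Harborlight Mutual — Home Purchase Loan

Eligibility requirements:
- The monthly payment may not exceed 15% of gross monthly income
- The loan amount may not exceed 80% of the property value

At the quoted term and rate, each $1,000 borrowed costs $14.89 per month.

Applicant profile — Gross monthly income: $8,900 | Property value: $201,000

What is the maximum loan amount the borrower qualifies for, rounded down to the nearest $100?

Payment cap: 15% × $8,900 = $1,335/month.
At $14.89 per $1,000, that supports 1,335/14.89 × 1,000 ≈ $89,657 → $89,600.
LTV cap: 80% × $201,000 = $160,800 → $160,800.
Binding constraint: payment-to-income.

$89,600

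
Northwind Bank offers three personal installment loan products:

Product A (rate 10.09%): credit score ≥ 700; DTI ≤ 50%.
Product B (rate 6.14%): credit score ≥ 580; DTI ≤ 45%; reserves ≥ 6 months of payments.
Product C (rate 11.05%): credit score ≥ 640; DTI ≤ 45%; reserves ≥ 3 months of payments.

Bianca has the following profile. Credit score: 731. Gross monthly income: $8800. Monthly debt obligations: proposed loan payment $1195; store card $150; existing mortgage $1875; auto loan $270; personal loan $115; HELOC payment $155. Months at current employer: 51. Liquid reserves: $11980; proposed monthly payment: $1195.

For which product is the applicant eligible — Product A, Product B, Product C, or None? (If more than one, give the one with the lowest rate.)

Total debts = (1,195 + 150 + 1,875 + 270 + 115 + 155) = 3,760; DTI = 3,760/8,800 = 42.7%.
Reserves = 11,980/1,195 = 10.0 months.
Product A: score 731 ≥ 700; DTI 42.7% ≤ 50% → qualifies.
Product B: score 731 ≥ 580; DTI 42.7% ≤ 45%; reserves 10.0 ≥ 6 mo → qualifies.
Product C: score 731 ≥ 640; DTI 42.7% ≤ 45%; reserves 10.0 ≥ 3 mo → qualifies.
Qualifying: Product A, Product B, Product C. Lowest rate is 6.14% → Product B.

Product B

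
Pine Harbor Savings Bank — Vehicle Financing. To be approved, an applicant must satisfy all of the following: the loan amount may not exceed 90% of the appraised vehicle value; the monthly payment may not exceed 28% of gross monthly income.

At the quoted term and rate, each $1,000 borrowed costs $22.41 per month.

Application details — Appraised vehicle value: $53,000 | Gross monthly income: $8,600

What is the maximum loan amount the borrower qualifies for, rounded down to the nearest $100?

$47,700

Payment cap: 28% × $8,600 = $2,408/month.
At $22.41 per $1,000, that supports 2,408/22.41 × 1,000 ≈ $107,452 → $107,400.
LTV cap: 90% × $53,000 = $47,700 → $47,700.
Binding constraint: loan-to-value.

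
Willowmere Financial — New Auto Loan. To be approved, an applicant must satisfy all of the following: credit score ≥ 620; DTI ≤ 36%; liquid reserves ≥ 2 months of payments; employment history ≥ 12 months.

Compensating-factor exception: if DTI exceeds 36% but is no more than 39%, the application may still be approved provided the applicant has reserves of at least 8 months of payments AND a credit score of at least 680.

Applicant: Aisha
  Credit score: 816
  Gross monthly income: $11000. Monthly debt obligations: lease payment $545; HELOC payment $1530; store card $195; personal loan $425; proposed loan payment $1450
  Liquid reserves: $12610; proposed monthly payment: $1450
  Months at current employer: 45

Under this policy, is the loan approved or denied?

Approved

Credit score 816 ≥ 620 (meets base)
Total debts = (545 + 1,530 + 195 + 425 + 1,450) = 4,145. DTI: 4,145 ÷ 11,000 = 37.7%, over the 36% base limit.
Reserves: 12,610 ÷ 1,450 = 8.7 months (meets 2-month minimum)
Employment 45 ≥ 12 months
DTI 37.7% is within the 36%–39% exception band; checking compensating factors.
Reserves 8.7 ≥ 8 months; credit score 816 ≥ 680.
Both override conditions satisfied; DTI exception granted.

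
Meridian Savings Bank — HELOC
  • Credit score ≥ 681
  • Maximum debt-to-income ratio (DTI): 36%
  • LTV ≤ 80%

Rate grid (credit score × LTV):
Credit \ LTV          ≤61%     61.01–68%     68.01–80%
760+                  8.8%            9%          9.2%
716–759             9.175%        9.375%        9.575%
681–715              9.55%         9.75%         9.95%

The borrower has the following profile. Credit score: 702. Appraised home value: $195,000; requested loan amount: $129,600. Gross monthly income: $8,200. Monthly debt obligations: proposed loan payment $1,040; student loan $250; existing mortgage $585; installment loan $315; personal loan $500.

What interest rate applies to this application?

Credit score 702 ≥ 681; Total monthly debts = (1,040 + 250 + 585 + 315 + 500) = 2,690. Debt-to-income = 2,690/8,200 = 32.8% — meets 36% limit
Loan-to-value = 129,600/195,000 = 66.5% — pass (80% max)
Score 702 is in the 681–715 band; LTV 66.5% is in the 61.01–68% band → 9.75%.

9.75%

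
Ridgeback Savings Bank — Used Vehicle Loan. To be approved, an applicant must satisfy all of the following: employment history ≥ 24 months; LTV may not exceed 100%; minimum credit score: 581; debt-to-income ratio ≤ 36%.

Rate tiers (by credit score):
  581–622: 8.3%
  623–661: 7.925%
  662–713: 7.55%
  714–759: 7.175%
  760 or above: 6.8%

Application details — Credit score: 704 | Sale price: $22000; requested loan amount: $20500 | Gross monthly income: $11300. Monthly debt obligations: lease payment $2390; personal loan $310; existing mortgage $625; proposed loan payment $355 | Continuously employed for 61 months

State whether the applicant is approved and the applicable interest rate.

Credit score 704 ≥ 581 (meets minimum)
Total monthly debts = (2,390 + 310 + 625 + 355) = 3,680. DTI = 3,680/11,300 = 32.6% ≤ 36%
Employment 61 ≥ 24 months
LTV: 20,500 ÷ 22,000 = 93.2%, within 100% cap
All requirements met. Score 704 falls in the 662–713 tier → 7.55%.

Approved at 7.55%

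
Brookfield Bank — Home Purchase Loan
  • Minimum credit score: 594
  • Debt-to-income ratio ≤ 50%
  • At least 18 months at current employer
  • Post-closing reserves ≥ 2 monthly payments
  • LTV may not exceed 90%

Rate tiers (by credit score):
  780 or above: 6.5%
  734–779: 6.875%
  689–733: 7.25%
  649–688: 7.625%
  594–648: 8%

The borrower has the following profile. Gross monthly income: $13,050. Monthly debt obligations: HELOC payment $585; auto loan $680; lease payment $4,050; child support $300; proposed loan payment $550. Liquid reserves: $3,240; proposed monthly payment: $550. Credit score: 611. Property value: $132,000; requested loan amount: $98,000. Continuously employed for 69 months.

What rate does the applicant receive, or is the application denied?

Approved at 8%

Credit score 611 ≥ 594 (meets minimum)
Reserves: 3,240 ÷ 550 = 5.9 months (meets 2-month minimum)
Loan-to-value = 98,000/132,000 = 74.2% — pass (90% max)
Total monthly debts = (585 + 680 + 4,050 + 300 + 550) = 6,165. DTI = 6,165/13,050 = 47.2% ≤ 50%
Employment 69 ≥ 18 months
All requirements met. Score 611 falls in the 594–648 tier → 8%.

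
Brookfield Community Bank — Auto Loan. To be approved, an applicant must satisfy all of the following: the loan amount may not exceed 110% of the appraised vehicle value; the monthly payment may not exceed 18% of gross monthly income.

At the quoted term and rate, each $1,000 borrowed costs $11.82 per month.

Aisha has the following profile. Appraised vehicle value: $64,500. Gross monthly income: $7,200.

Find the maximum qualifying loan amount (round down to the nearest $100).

$70,900

Payment cap: 18% × $7,200 = $1,296/month.
At $11.82 per $1,000, that supports 1,296/11.82 × 1,000 ≈ $109,644 → $109,600.
LTV cap: 110% × $64,500 = $70,950 → $70,900.
Binding constraint: loan-to-value.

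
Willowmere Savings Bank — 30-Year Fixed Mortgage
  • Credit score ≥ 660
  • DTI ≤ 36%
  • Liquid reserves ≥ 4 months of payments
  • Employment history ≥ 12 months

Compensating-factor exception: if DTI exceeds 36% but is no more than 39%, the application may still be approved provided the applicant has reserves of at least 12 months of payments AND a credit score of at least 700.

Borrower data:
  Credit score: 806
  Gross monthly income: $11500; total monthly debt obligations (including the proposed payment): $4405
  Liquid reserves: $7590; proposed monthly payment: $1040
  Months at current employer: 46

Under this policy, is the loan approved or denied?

Denied

Credit score 806 ≥ 660 (meets base)
DTI = 4,405/11,500 = 38.3% > 36% — standard DTI limit exceeded.
Liquid reserves cover 7,590/1,040 = 7.3 months — ≥ 4 required
Employment 46 ≥ 12 months
38.3% falls in the override range (36%–39%), so the compensating-factor test applies.
Override check — reserves: 7.3 mo (short of 12); score: 806 (ok).
Override conditions not both satisfied; exception does not apply.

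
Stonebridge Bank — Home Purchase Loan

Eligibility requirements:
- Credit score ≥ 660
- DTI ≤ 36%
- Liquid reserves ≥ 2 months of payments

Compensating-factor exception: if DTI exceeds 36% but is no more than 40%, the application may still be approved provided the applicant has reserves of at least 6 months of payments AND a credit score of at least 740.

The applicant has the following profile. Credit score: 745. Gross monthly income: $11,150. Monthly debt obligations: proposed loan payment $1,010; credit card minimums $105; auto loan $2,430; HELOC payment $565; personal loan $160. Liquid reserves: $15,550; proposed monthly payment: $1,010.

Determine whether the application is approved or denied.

Credit score 745 ≥ 660 (meets base)
Total debts = (1,010 + 105 + 2,430 + 565 + 160) = 4,270. DTI = 4,270/11,150 = 38.3% > 36% — standard DTI limit exceeded.
Reserves = 15,550/1,010 = 15.4 months ≥ 2
DTI 38.3% is within the 36%–40% exception band; checking compensating factors.
Reserves 15.4 ≥ 6 months; credit score 745 ≥ 740.
Both override conditions satisfied; DTI exception granted.

Approved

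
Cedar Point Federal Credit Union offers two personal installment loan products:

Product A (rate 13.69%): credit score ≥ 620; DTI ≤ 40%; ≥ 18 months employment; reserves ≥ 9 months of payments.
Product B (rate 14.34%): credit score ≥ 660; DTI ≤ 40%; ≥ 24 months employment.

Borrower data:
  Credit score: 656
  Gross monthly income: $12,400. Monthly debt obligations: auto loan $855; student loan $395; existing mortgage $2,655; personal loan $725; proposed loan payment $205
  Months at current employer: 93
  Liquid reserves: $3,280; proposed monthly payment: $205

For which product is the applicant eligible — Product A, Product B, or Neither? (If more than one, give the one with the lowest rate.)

Product A

Total debts = (855 + 395 + 2,655 + 725 + 205) = 4,835; DTI = 4,835/12,400 = 39%.
Reserves = 3,280/205 = 16.0 months.
Product A: score 656 ≥ 620; DTI 39% ≤ 40%; employment 93 ≥ 18 mo; reserves 16.0 ≥ 9 mo → qualifies.
Product B: score 656 < 660; DTI 39% ≤ 40%; employment 93 ≥ 24 mo → does not qualify.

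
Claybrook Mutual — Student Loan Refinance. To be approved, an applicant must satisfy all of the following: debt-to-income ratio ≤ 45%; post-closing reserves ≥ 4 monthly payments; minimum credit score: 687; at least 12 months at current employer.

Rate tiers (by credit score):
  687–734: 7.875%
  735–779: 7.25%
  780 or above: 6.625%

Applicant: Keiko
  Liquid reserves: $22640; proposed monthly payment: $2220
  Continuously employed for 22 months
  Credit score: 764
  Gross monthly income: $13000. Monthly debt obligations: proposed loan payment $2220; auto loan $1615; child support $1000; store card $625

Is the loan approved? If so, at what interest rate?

Credit score 764 ≥ 687 (meets minimum)
Liquid reserves cover 22,640/2,220 = 10.2 months — ≥ 4 required
Employment 22 ≥ 12 months
Total monthly debts = (2,220 + 1,615 + 1,000 + 625) = 5,460. Debt-to-income = 5,460/13,000 = 42% — meets 45% limit
All requirements met. Score 764 falls in the 735–779 tier → 7.25%.

Approved at 7.25%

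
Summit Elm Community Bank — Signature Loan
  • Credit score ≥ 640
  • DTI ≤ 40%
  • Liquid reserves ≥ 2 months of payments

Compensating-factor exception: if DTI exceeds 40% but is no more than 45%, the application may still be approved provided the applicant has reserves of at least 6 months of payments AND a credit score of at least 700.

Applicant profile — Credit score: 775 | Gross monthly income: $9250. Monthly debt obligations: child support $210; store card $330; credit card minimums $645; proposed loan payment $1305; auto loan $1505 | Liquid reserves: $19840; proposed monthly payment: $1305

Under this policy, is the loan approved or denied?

Credit score 775 ≥ 640 (meets base)
Total debts = (210 + 330 + 645 + 1,305 + 1,505) = 3,995. DTI = 3,995/9,250 = 43.2% > 40% — standard DTI limit exceeded.
Reserves: 19,840 ÷ 1,305 = 15.2 months (meets 2-month minimum)
43.2% falls in the override range (40%–45%), so the compensating-factor test applies.
Override check — reserves: 15.2 mo (ok); score: 775 (ok).
Both override conditions satisfied; DTI exception granted.

Approved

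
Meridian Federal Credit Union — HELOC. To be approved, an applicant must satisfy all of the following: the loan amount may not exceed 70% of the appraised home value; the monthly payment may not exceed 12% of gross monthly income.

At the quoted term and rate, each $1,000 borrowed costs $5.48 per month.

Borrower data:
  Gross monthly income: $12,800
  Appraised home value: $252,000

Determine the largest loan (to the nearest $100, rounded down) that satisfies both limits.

$176,400

Payment cap: 12% × $12,800 = $1,536/month.
At $5.48 per $1,000, that supports 1,536/5.48 × 1,000 ≈ $280,291 → $280,200.
LTV cap: 70% × $252,000 = $176,400 → $176,400.
Binding constraint: loan-to-value.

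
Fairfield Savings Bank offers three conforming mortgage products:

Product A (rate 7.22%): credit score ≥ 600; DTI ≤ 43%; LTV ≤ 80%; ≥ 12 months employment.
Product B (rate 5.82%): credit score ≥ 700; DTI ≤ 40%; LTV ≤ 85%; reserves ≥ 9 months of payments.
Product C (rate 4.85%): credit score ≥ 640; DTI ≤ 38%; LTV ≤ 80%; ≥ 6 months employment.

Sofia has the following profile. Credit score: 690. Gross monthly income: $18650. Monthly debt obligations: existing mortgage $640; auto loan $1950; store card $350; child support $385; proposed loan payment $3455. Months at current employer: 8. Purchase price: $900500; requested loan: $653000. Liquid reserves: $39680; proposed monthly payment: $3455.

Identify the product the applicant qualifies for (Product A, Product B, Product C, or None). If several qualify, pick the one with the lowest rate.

Total debts = (640 + 1,950 + 350 + 385 + 3,455) = 6,780; DTI = 6,780/18,650 = 36.4%.
LTV = 653,000/900,500 = 72.5%.
Reserves = 39,680/3,455 = 11.5 months.
Product A: score 690 ≥ 600; DTI 36.4% ≤ 43%; LTV 72.5% ≤ 80%; employment 8 < 12 mo → does not qualify.
Product B: score 690 < 700; DTI 36.4% ≤ 40%; LTV 72.5% ≤ 85%; reserves 11.5 ≥ 9 mo → does not qualify.
Product C: score 690 ≥ 640; DTI 36.4% ≤ 38%; LTV 72.5% ≤ 80%; employment 8 ≥ 6 mo → qualifies.

Product C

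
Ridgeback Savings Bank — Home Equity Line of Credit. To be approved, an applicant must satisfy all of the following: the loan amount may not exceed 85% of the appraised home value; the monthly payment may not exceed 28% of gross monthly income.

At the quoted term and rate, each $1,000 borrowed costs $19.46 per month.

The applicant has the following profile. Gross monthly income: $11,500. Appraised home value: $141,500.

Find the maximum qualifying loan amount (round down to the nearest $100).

Payment cap: 28% × $11,500 = $3,220/month.
At $19.46 per $1,000, that supports 3,220/19.46 × 1,000 ≈ $165,467 → $165,400.
LTV cap: 85% × $141,500 = $120,275 → $120,200.
Binding constraint: loan-to-value.

$120,200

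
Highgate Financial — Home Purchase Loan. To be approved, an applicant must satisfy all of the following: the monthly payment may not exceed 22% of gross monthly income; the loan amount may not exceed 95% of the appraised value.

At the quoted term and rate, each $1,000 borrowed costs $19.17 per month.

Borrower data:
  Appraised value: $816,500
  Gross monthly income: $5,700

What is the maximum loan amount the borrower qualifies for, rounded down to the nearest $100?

Payment cap: 22% × $5,700 = $1,254/month.
At $19.17 per $1,000, that supports 1,254/19.17 × 1,000 ≈ $65,414 → $65,400.
LTV cap: 95% × $816,500 = $775,675 → $775,600.
Binding constraint: payment-to-income.

$65,400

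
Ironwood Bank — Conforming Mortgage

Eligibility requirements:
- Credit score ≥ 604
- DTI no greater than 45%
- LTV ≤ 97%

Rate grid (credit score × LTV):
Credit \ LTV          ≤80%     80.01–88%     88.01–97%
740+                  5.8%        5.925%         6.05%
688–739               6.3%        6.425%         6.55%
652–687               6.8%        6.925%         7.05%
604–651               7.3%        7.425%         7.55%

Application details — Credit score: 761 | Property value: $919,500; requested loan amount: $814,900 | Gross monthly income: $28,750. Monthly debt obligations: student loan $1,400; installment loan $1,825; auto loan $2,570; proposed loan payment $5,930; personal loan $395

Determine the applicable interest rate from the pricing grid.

Credit score 761 ≥ 604; Total monthly debts = (1,400 + 1,825 + 2,570 + 5,930 + 395) = 12,120. Debt-to-income = 12,120/28,750 = 42.2% — meets 45% limit
LTV: 814,900 ÷ 919,500 = 88.6%, within 97% cap
Score 761 is in the 740+ band; LTV 88.6% is in the 88.01–97% band → 6.05%.

6.05%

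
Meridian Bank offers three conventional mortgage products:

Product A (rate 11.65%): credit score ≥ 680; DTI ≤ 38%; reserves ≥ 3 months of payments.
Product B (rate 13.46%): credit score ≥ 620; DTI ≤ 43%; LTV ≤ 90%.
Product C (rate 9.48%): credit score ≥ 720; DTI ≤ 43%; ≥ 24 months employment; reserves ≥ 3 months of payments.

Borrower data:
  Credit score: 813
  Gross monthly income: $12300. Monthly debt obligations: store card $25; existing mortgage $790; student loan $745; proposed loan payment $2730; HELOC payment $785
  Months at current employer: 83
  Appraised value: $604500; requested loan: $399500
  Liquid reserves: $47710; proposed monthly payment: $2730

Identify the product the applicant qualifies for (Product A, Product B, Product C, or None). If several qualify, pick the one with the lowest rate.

Total debts = (25 + 790 + 745 + 2,730 + 785) = 5,075; DTI = 5,075/12,300 = 41.3%.
LTV = 399,500/604,500 = 66.1%.
Reserves = 47,710/2,730 = 17.5 months.
Product A: score 813 ≥ 680; DTI 41.3% > 38%; reserves 17.5 ≥ 3 mo → does not qualify.
Product B: score 813 ≥ 620; DTI 41.3% ≤ 43%; LTV 66.1% ≤ 90% → qualifies.
Product C: score 813 ≥ 720; DTI 41.3% ≤ 43%; employment 83 ≥ 24 mo; reserves 17.5 ≥ 3 mo → qualifies.
Qualifying: Product B, Product C. Lowest rate is 9.48% → Product C.

Product C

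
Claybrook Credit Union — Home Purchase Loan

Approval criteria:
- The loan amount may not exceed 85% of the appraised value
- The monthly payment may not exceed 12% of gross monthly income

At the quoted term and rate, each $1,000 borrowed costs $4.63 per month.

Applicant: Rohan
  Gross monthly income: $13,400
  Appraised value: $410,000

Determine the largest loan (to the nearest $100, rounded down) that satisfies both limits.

$347,300

Payment cap: 12% × $13,400 = $1,608/month.
At $4.63 per $1,000, that supports 1,608/4.63 × 1,000 ≈ $347,300 → $347,300.
LTV cap: 85% × $410,000 = $348,500 → $348,500.
Binding constraint: payment-to-income.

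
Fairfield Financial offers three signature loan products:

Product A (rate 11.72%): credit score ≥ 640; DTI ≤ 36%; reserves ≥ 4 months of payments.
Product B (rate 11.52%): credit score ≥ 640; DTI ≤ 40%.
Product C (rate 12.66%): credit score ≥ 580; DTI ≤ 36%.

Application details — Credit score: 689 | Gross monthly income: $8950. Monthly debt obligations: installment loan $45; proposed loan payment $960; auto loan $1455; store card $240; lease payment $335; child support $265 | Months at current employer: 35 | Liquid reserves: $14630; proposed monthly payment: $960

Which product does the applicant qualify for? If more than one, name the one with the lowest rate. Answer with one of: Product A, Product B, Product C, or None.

Total debts = (45 + 960 + 1,455 + 240 + 335 + 265) = 3,300; DTI = 3,300/8,950 = 36.9%.
Reserves = 14,630/960 = 15.2 months.
Product A: score 689 ≥ 640; DTI 36.9% > 36%; reserves 15.2 ≥ 4 mo → does not qualify.
Product B: score 689 ≥ 640; DTI 36.9% ≤ 40% → qualifies.
Product C: score 689 ≥ 580; DTI 36.9% > 36% → does not qualify.

Product B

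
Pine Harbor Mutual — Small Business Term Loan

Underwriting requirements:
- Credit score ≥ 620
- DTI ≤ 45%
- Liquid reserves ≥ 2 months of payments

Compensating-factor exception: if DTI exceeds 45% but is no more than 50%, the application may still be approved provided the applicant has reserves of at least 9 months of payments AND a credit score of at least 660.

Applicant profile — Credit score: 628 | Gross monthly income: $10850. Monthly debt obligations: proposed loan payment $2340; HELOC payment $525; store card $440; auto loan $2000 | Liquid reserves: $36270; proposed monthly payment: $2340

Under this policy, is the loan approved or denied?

Credit score 628 ≥ 620 (meets base)
Total debts = (2,340 + 525 + 440 + 2,000) = 5,305. DTI = 5,305/10,850 = 48.9% > 45% — standard DTI limit exceeded.
Reserves: 36,270 ÷ 2,340 = 15.5 months (meets 2-month minimum)
48.9% falls in the override range (45%–50%), so the compensating-factor test applies.
Override check — reserves: 15.5 mo (ok); score: 628 (below 660).
Compensating-factor requirement not fully met.

Denied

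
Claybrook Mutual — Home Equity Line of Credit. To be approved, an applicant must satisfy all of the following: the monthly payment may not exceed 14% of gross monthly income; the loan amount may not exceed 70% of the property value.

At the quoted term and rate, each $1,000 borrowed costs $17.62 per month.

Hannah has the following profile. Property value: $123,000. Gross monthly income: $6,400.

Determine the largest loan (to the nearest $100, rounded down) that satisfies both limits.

Payment cap: 14% × $6,400 = $896/month.
At $17.62 per $1,000, that supports 896/17.62 × 1,000 ≈ $50,851 → $50,800.
LTV cap: 70% × $123,000 = $86,100 → $86,100.
Binding constraint: payment-to-income.

$50,800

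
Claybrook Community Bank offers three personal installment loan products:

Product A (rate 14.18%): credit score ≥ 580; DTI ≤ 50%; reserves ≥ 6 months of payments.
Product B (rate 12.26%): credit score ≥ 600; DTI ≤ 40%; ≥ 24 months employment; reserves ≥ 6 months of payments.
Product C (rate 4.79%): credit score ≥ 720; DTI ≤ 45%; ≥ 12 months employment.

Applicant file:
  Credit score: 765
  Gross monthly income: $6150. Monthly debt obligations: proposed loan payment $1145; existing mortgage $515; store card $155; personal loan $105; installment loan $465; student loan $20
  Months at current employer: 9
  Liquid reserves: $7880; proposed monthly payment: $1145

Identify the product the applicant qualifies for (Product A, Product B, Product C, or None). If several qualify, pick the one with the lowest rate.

Total debts = (1,145 + 515 + 155 + 105 + 465 + 20) = 2,405; DTI = 2,405/6,150 = 39.1%.
Reserves = 7,880/1,145 = 6.9 months.
Product A: score 765 ≥ 580; DTI 39.1% ≤ 50%; reserves 6.9 ≥ 6 mo → qualifies.
Product B: score 765 ≥ 600; DTI 39.1% ≤ 40%; employment 9 < 24 mo; reserves 6.9 ≥ 6 mo → does not qualify.
Product C: score 765 ≥ 720; DTI 39.1% ≤ 45%; employment 9 < 12 mo → does not qualify.

Product A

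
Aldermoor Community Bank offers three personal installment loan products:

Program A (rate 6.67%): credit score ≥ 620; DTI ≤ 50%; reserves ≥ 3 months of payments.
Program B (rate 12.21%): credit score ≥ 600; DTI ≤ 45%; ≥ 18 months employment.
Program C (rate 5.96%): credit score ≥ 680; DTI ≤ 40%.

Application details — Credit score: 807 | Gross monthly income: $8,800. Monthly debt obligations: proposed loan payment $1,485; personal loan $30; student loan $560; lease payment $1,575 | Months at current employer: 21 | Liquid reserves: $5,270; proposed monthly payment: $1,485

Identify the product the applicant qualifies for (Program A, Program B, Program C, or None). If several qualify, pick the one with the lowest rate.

Total debts = (1,485 + 30 + 560 + 1,575) = 3,650; DTI = 3,650/8,800 = 41.5%.
Reserves = 5,270/1,485 = 3.5 months.
Program A: score 807 ≥ 620; DTI 41.5% ≤ 50%; reserves 3.5 ≥ 3 mo → qualifies.
Program B: score 807 ≥ 600; DTI 41.5% ≤ 45%; employment 21 ≥ 18 mo → qualifies.
Program C: score 807 ≥ 680; DTI 41.5% > 40% → does not qualify.
Qualifying: Program A, Program B. Lowest rate is 6.67% → Program A.

Program A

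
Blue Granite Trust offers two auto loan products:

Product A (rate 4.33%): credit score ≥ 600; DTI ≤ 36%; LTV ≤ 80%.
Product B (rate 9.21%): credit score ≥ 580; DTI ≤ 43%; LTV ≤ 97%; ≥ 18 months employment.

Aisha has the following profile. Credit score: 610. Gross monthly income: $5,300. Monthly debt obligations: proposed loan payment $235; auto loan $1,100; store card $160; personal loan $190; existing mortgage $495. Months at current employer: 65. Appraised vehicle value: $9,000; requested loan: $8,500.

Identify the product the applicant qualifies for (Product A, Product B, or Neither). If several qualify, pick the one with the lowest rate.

Total debts = (235 + 1,100 + 160 + 190 + 495) = 2,180; DTI = 2,180/5,300 = 41.1%.
LTV = 8,500/9,000 = 94.4%.
Product A: score 610 ≥ 600; DTI 41.1% > 36%; LTV 94.4% > 80% → does not qualify.
Product B: score 610 ≥ 580; DTI 41.1% ≤ 43%; LTV 94.4% ≤ 97%; employment 65 ≥ 18 mo → qualifies.

Product B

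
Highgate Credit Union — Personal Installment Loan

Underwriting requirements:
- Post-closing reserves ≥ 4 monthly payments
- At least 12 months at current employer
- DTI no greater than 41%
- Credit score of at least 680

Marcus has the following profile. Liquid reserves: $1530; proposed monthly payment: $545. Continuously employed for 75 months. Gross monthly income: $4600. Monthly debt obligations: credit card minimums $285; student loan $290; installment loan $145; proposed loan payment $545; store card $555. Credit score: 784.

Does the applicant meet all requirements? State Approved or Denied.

Denied

Liquid reserves cover 1,530/545 = 2.8 months — < 4 required
Employment 75 ≥ 12 months
Total monthly debts = (285 + 290 + 145 + 545 + 555) = 1,820. Debt-to-income = 1,820/4,600 = 39.6% — meets 41% limit
Credit score 784 ≥ 680 (meets)
Fails on reserves.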